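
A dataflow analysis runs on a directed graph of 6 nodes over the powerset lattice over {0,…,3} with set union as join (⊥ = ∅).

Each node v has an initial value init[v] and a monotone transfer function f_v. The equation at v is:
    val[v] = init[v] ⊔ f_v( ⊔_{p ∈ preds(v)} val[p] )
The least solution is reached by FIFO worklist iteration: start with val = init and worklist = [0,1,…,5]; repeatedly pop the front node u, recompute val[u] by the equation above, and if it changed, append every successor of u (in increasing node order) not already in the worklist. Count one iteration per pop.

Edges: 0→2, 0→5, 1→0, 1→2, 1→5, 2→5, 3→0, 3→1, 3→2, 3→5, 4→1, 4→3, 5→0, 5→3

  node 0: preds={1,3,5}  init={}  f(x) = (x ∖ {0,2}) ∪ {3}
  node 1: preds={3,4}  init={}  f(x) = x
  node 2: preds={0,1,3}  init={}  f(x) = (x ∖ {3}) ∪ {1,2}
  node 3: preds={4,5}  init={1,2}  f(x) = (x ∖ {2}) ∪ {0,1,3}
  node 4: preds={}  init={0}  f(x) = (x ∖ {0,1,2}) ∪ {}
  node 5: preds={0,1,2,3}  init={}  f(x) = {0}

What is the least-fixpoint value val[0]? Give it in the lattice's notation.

Worklist (12 pops):
  #1 pop 0: in={1,2} → {1,3} (was {}); enqueue []
  #2 pop 1: in={0,1,2} → {0,1,2} (was {}); enqueue [0]
  #3 pop 2: in={0,1,2,3} → {0,1,2} (was {}); enqueue []
  #4 pop 3: in={0} → {0,1,2,3} (was {1,2}); enqueue [1,2]
  #5 pop 4: in={} → {0} (no change)
  #6 pop 5: in={0,1,2,3} → {0} (was {}); enqueue [3]
  #7 pop 0: in={0,1,2,3} → {1,3} (no change)
  #8 pop 1: in={0,1,2,3} → {0,1,2,3} (was {0,1,2}); enqueue [0,5]
  #9 pop 2: in={0,1,2,3} → {0,1,2} (no change)
  #10 pop 3: in={0} → {0,1,2,3} (no change)
  #11 pop 0: in={0,1,2,3} → {1,3} (no change)
  #12 pop 5: in={0,1,2,3} → {0} (no change)

Fixpoint:
  val[0] = {1,3}
  val[1] = {0,1,2,3}
  val[2] = {0,1,2}
  val[3] = {0,1,2,3}
  val[4] = {0}
  val[5] = {0}

{1,3}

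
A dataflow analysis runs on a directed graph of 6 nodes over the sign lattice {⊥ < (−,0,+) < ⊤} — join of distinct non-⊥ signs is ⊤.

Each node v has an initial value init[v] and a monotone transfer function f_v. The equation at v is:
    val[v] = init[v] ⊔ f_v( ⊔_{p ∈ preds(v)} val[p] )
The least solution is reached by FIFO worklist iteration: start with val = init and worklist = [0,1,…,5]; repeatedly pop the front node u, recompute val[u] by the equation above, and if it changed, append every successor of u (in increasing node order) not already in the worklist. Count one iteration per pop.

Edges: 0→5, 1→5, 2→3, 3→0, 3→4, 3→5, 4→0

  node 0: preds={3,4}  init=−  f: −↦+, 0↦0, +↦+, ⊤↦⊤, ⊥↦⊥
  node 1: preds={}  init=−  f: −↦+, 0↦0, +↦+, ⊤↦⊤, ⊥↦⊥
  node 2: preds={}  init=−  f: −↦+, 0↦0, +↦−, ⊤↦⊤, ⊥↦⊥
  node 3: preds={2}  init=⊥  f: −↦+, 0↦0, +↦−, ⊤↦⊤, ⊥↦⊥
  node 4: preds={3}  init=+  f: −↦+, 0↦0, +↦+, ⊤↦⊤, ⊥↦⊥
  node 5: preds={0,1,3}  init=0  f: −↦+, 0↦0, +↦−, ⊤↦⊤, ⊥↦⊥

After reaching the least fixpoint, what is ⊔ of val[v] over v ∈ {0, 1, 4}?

⊤

Iteration log — 7 steps:
  step 1. node 0  ⊔preds=+  new=⊤  old=−  +wl: 
  step 2. node 1  ⊔preds=⊥  new=−  stable
  step 3. node 2  ⊔preds=⊥  new=−  stable
  step 4. node 3  ⊔preds=−  new=+  old=⊥  +wl: 0
  step 5. node 4  ⊔preds=+  new=+  stable
  step 6. node 5  ⊔preds=⊤  new=⊤  old=0  +wl: 
  step 7. node 0  ⊔preds=+  new=⊤  stable

Least fixpoint reached:
  node 0: ⊤
  node 1: −
  node 2: −
  node 3: +
  node 4: +
  node 5: ⊤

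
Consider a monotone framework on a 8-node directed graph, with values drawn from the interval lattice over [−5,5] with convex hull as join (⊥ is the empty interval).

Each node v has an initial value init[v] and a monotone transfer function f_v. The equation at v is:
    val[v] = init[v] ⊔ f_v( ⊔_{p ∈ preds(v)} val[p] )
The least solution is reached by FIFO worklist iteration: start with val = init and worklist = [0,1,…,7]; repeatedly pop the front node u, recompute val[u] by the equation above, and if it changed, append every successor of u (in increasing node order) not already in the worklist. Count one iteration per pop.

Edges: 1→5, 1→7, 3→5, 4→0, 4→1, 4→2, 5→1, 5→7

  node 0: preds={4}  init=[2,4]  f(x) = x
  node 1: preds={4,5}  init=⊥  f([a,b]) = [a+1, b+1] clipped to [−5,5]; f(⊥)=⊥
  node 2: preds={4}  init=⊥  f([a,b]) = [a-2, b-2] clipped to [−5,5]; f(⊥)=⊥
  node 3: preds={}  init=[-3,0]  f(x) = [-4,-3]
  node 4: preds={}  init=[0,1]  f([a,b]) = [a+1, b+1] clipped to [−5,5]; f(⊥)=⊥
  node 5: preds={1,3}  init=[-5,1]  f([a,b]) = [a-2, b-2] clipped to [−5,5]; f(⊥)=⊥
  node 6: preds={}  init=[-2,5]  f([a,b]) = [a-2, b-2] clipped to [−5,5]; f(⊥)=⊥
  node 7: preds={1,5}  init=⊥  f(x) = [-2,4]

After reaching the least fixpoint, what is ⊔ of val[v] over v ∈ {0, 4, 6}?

Iteration log — 8 steps:
  step 1. node 0  ⊔preds=[0,1]  new=[0,4]  old=[2,4]  +wl: 
  step 2. node 1  ⊔preds=[-5,1]  new=[-4,2]  old=⊥  +wl: 
  step 3. node 2  ⊔preds=[0,1]  new=[-2,-1]  old=⊥  +wl: 
  step 4. node 3  ⊔preds=⊥  new=[-4,0]  old=[-3,0]  +wl: 
  step 5. node 4  ⊔preds=⊥  new=[0,1]  stable
  step 6. node 5  ⊔preds=[-4,2]  new=[-5,1]  stable
  step 7. node 6  ⊔preds=⊥  new=[-2,5]  stable
  step 8. node 7  ⊔preds=[-5,2]  new=[-2,4]  old=⊥  +wl: 

Least fixpoint reached:
  node 0: [0,4]
  node 1: [-4,2]
  node 2: [-2,-1]
  node 3: [-4,0]
  node 4: [0,1]
  node 5: [-5,1]
  node 6: [-2,5]
  node 7: [-2,4]

[-2,5]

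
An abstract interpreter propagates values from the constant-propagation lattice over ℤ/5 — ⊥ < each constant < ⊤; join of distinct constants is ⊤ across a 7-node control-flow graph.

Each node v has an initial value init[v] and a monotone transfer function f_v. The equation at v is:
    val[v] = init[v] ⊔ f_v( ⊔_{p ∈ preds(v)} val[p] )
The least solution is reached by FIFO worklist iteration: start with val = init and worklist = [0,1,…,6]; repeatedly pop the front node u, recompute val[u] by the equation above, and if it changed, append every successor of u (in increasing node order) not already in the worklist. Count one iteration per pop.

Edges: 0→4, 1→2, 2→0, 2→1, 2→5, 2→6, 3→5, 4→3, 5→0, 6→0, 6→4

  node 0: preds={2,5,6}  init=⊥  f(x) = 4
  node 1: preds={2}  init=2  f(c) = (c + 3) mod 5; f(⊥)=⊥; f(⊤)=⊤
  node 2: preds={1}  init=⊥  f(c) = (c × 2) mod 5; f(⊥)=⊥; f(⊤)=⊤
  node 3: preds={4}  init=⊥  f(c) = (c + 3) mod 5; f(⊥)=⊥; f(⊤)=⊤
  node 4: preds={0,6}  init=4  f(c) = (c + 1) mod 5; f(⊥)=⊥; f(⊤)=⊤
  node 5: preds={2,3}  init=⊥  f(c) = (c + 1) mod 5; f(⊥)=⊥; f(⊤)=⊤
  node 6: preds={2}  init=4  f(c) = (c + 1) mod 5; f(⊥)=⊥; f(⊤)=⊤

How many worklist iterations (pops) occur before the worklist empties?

12

Trace (12 dequeues):
  [1] u=0 | in 4 | out 4 | prev ⊥ | push {}
  [2] u=1 | in ⊥ | out 2 | ==
  [3] u=2 | in 2 | out 4 | prev ⊥ | push {0,1}
  [4] u=3 | in 4 | out 2 | prev ⊥ | push {}
  [5] u=4 | in 4 | out ⊤ | prev 4 | push {3}
  [6] u=5 | in ⊤ | out ⊤ | prev ⊥ | push {}
  [7] u=6 | in 4 | out ⊤ | prev 4 | push {4}
  [8] u=0 | in ⊤ | out 4 | ==
  [9] u=1 | in 4 | out 2 | ==
  [10] u=3 | in ⊤ | out ⊤ | prev 2 | push {5}
  [11] u=4 | in ⊤ | out ⊤ | ==
  [12] u=5 | in ⊤ | out ⊤ | ==

Converged values:
  [0] 4
  [1] 2
  [2] 4
  [3] ⊤
  [4] ⊤
  [5] ⊤
  [6] ⊤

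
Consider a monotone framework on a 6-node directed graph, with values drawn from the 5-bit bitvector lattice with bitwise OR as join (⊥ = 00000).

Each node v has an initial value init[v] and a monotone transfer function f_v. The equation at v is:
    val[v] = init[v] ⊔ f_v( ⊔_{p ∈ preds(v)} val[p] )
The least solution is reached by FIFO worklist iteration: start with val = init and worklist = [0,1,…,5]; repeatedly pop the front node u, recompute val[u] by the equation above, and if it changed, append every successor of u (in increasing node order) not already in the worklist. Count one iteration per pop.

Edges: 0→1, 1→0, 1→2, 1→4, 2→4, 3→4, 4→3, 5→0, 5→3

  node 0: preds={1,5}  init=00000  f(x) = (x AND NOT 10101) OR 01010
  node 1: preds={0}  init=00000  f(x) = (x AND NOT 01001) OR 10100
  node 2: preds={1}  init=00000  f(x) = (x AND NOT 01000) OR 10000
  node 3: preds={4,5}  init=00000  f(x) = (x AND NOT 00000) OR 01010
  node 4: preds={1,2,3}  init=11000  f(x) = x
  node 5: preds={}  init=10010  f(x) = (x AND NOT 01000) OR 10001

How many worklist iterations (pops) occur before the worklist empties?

Worklist (10 pops):
  #1 pop 0: in=10010 → 01010 (was 00000); enqueue []
  #2 pop 1: in=01010 → 10110 (was 00000); enqueue [0]
  #3 pop 2: in=10110 → 10110 (was 00000); enqueue []
  #4 pop 3: in=11010 → 11010 (was 00000); enqueue []
  #5 pop 4: in=11110 → 11110 (was 11000); enqueue [3]
  #6 pop 5: in=00000 → 10011 (was 10010); enqueue []
  #7 pop 0: in=10111 → 01010 (no change)
  #8 pop 3: in=11111 → 11111 (was 11010); enqueue [4]
  #9 pop 4: in=11111 → 11111 (was 11110); enqueue [3]
  #10 pop 3: in=11111 → 11111 (no change)

Fixpoint:
  val[0] = 01010
  val[1] = 10110
  val[2] = 10110
  val[3] = 11111
  val[4] = 11111
  val[5] = 10011

10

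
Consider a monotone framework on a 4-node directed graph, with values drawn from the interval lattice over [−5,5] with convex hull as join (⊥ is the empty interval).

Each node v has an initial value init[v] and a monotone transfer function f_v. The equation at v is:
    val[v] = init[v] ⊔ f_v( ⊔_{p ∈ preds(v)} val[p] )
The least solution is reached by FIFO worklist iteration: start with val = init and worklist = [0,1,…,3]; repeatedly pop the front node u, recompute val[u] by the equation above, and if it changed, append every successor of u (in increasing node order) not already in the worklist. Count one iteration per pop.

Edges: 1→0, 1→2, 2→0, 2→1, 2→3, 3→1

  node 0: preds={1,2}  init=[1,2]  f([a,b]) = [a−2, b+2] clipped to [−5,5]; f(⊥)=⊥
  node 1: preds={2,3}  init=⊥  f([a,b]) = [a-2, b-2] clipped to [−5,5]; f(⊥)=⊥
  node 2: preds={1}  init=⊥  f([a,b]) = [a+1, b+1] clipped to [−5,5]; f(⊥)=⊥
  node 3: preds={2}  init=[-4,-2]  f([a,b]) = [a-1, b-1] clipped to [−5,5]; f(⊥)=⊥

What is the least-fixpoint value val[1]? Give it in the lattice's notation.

Worklist (6 pops):
  #1 pop 0: in=⊥ → [1,2] (no change)
  #2 pop 1: in=[-4,-2] → [-5,-4] (was ⊥); enqueue [0]
  #3 pop 2: in=[-5,-4] → [-4,-3] (was ⊥); enqueue [1]
  #4 pop 3: in=[-4,-3] → [-5,-2] (was [-4,-2]); enqueue []
  #5 pop 0: in=[-5,-3] → [-5,2] (was [1,2]); enqueue []
  #6 pop 1: in=[-5,-2] → [-5,-4] (no change)

Fixpoint:
  val[0] = [-5,2]
  val[1] = [-5,-4]
  val[2] = [-4,-3]
  val[3] = [-5,-2]

[-5,-4]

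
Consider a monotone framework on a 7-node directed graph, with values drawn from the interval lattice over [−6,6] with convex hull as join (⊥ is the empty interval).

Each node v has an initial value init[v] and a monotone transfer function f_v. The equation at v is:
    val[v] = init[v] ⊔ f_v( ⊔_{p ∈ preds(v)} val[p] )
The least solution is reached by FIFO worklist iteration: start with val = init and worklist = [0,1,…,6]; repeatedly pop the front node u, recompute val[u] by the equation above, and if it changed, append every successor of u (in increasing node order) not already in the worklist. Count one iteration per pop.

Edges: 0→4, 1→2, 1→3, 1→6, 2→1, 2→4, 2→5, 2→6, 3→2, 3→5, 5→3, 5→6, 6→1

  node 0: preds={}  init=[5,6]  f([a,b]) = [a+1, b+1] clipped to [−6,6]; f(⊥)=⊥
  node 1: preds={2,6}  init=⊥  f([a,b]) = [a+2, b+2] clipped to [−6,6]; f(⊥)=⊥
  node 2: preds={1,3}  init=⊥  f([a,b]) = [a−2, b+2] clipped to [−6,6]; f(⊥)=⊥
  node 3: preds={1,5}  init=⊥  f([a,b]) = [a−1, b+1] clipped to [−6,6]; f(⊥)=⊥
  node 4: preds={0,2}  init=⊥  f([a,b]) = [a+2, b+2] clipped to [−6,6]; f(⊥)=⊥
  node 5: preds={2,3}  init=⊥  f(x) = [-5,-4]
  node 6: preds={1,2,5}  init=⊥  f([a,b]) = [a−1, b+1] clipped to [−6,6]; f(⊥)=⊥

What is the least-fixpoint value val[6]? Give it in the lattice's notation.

Iteration log — 27 steps:
  step 1. node 0  ⊔preds=⊥  new=[5,6]  stable
  step 2. node 1  ⊔preds=⊥  new=⊥  stable
  step 3. node 2  ⊔preds=⊥  new=⊥  stable
  step 4. node 3  ⊔preds=⊥  new=⊥  stable
  step 5. node 4  ⊔preds=[5,6]  new=[6,6]  old=⊥  +wl: 
  step 6. node 5  ⊔preds=⊥  new=[-5,-4]  old=⊥  +wl: 3
  step 7. node 6  ⊔preds=[-5,-4]  new=[-6,-3]  old=⊥  +wl: 1
  step 8. node 3  ⊔preds=[-5,-4]  new=[-6,-3]  old=⊥  +wl: 2,5
  step 9. node 1  ⊔preds=[-6,-3]  new=[-4,-1]  old=⊥  +wl: 3,6
  step 10. node 2  ⊔preds=[-6,-1]  new=[-6,1]  old=⊥  +wl: 1,4
  step 11. node 5  ⊔preds=[-6,1]  new=[-5,-4]  stable
  step 12. node 3  ⊔preds=[-5,-1]  new=[-6,0]  old=[-6,-3]  +wl: 2,5
  step 13. node 6  ⊔preds=[-6,1]  new=[-6,2]  old=[-6,-3]  +wl: 
  step 14. node 1  ⊔preds=[-6,2]  new=[-4,4]  old=[-4,-1]  +wl: 3,6
  step 15. node 4  ⊔preds=[-6,6]  new=[-4,6]  old=[6,6]  +wl: 
  step 16. node 2  ⊔preds=[-6,4]  new=[-6,6]  old=[-6,1]  +wl: 1,4
  step 17. node 5  ⊔preds=[-6,6]  new=[-5,-4]  stable
  step 18. node 3  ⊔preds=[-5,4]  new=[-6,5]  old=[-6,0]  +wl: 2,5
  step 19. node 6  ⊔preds=[-6,6]  new=[-6,6]  old=[-6,2]  +wl: 
  step 20. node 1  ⊔preds=[-6,6]  new=[-4,6]  old=[-4,4]  +wl: 3,6
  step 21. node 4  ⊔preds=[-6,6]  new=[-4,6]  stable
  step 22. node 2  ⊔preds=[-6,6]  new=[-6,6]  stable
  step 23. node 5  ⊔preds=[-6,6]  new=[-5,-4]  stable
  step 24. node 3  ⊔preds=[-5,6]  new=[-6,6]  old=[-6,5]  +wl: 2,5
  step 25. node 6  ⊔preds=[-6,6]  new=[-6,6]  stable
  step 26. node 2  ⊔preds=[-6,6]  new=[-6,6]  stable
  step 27. node 5  ⊔preds=[-6,6]  new=[-5,-4]  stable

Least fixpoint reached:
  node 0: [5,6]
  node 1: [-4,6]
  node 2: [-6,6]
  node 3: [-6,6]
  node 4: [-4,6]
  node 5: [-5,-4]
  node 6: [-6,6]

[-6,6]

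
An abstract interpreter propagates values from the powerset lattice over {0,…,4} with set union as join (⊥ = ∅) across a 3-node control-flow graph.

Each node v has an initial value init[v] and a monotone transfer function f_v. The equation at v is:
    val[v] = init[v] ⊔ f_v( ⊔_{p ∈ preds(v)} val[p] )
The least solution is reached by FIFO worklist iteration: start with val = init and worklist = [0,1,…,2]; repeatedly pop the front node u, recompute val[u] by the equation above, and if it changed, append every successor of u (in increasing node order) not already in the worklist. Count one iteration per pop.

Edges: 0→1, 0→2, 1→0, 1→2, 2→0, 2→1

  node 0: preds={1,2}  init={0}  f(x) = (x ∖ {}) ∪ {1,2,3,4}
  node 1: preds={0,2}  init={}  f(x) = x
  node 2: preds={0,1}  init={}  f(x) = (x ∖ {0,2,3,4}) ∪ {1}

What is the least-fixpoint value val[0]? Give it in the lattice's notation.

{0,1,2,3,4}

Iteration log — 5 steps:
  step 1. node 0  ⊔preds={}  new={0,1,2,3,4}  old={0}  +wl: 
  step 2. node 1  ⊔preds={0,1,2,3,4}  new={0,1,2,3,4}  old={}  +wl: 0
  step 3. node 2  ⊔preds={0,1,2,3,4}  new={1}  old={}  +wl: 1
  step 4. node 0  ⊔preds={0,1,2,3,4}  new={0,1,2,3,4}  stable
  step 5. node 1  ⊔preds={0,1,2,3,4}  new={0,1,2,3,4}  stable

Least fixpoint reached:
  node 0: {0,1,2,3,4}
  node 1: {0,1,2,3,4}
  node 2: {1}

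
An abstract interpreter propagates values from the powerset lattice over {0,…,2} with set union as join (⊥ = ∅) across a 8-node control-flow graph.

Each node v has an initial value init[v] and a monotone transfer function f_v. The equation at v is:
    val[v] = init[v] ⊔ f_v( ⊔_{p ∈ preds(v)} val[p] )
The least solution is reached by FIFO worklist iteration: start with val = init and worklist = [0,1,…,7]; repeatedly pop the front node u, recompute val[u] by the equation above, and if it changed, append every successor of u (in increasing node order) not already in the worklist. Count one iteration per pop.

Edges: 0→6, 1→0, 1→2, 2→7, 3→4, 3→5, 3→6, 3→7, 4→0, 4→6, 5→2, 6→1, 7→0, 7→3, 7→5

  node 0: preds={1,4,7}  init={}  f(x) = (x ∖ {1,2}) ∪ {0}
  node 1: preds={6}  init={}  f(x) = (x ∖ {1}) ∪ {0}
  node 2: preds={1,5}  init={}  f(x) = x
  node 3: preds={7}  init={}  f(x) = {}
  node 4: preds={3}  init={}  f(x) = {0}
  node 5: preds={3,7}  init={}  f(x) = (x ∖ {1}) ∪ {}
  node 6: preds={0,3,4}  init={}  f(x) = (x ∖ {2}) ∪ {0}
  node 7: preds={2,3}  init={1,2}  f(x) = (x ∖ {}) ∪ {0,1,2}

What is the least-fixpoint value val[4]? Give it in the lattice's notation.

{0}

Iteration log — 15 steps:
  step 1. node 0  ⊔preds={1,2}  new={0}  old={}  +wl: 
  step 2. node 1  ⊔preds={}  new={0}  old={}  +wl: 0
  step 3. node 2  ⊔preds={0}  new={0}  old={}  +wl: 
  step 4. node 3  ⊔preds={1,2}  new={}  stable
  step 5. node 4  ⊔preds={}  new={0}  old={}  +wl: 
  step 6. node 5  ⊔preds={1,2}  new={2}  old={}  +wl: 2
  step 7. node 6  ⊔preds={0}  new={0}  old={}  +wl: 1
  step 8. node 7  ⊔preds={0}  new={0,1,2}  old={1,2}  +wl: 3,5
  step 9. node 0  ⊔preds={0,1,2}  new={0}  stable
  step 10. node 2  ⊔preds={0,2}  new={0,2}  old={0}  +wl: 7
  step 11. node 1  ⊔preds={0}  new={0}  stable
  step 12. node 3  ⊔preds={0,1,2}  new={}  stable
  step 13. node 5  ⊔preds={0,1,2}  new={0,2}  old={2}  +wl: 2
  step 14. node 7  ⊔preds={0,2}  new={0,1,2}  stable
  step 15. node 2  ⊔preds={0,2}  new={0,2}  stable

Least fixpoint reached:
  node 0: {0}
  node 1: {0}
  node 2: {0,2}
  node 3: {}
  node 4: {0}
  node 5: {0,2}
  node 6: {0}
  node 7: {0,1,2}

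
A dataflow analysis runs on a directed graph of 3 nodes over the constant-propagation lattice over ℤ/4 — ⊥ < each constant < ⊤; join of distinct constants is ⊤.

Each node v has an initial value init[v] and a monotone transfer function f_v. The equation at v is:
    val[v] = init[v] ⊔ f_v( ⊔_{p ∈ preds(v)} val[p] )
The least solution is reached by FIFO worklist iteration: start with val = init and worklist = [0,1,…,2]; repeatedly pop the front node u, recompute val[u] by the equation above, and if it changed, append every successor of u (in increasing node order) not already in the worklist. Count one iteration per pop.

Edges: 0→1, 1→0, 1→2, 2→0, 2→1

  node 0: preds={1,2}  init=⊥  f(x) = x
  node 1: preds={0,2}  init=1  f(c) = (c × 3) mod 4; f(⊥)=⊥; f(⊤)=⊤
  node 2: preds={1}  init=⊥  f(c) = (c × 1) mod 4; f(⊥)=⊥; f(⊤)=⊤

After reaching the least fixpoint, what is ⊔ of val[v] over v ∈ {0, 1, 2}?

Trace (5 dequeues):
  [1] u=0 | in 1 | out 1 | prev ⊥ | push {}
  [2] u=1 | in 1 | out ⊤ | prev 1 | push {0}
  [3] u=2 | in ⊤ | out ⊤ | prev ⊥ | push {1}
  [4] u=0 | in ⊤ | out ⊤ | prev 1 | push {}
  [5] u=1 | in ⊤ | out ⊤ | ==

Converged values:
  [0] ⊤
  [1] ⊤
  [2] ⊤

⊤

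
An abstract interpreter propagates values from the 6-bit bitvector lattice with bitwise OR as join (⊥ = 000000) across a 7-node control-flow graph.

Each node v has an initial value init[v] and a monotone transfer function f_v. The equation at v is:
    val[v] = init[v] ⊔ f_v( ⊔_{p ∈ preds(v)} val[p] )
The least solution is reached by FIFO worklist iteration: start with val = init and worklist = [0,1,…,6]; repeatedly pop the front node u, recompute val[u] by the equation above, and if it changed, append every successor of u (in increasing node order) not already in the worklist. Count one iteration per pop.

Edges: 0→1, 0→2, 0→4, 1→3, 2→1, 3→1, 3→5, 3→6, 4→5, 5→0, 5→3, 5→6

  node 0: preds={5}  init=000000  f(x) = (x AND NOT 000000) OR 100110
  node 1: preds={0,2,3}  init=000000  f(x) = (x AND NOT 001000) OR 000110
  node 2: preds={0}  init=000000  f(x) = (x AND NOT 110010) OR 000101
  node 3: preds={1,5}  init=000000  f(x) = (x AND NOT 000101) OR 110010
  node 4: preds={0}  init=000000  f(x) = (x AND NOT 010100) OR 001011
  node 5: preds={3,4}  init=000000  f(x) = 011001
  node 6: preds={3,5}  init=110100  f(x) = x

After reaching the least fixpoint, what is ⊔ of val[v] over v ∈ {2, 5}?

011101

Iteration log — 16 steps:
  step 1. node 0  ⊔preds=000000  new=100110  old=000000  +wl: 
  step 2. node 1  ⊔preds=100110  new=100110  old=000000  +wl: 
  step 3. node 2  ⊔preds=100110  new=000101  old=000000  +wl: 1
  step 4. node 3  ⊔preds=100110  new=110010  old=000000  +wl: 
  step 5. node 4  ⊔preds=100110  new=101011  old=000000  +wl: 
  step 6. node 5  ⊔preds=111011  new=011001  old=000000  +wl: 0,3
  step 7. node 6  ⊔preds=111011  new=111111  old=110100  +wl: 
  step 8. node 1  ⊔preds=110111  new=110111  old=100110  +wl: 
  step 9. node 0  ⊔preds=011001  new=111111  old=100110  +wl: 1,2,4
  step 10. node 3  ⊔preds=111111  new=111010  old=110010  +wl: 5,6
  step 11. node 1  ⊔preds=111111  new=110111  stable
  step 12. node 2  ⊔preds=111111  new=001101  old=000101  +wl: 1
  step 13. node 4  ⊔preds=111111  new=101011  stable
  step 14. node 5  ⊔preds=111011  new=011001  stable
  step 15. node 6  ⊔preds=111011  new=111111  stable
  step 16. node 1  ⊔preds=111111  new=110111  stable

Least fixpoint reached:
  node 0: 111111
  node 1: 110111
  node 2: 001101
  node 3: 111010
  node 4: 101011
  node 5: 011001
  node 6: 111111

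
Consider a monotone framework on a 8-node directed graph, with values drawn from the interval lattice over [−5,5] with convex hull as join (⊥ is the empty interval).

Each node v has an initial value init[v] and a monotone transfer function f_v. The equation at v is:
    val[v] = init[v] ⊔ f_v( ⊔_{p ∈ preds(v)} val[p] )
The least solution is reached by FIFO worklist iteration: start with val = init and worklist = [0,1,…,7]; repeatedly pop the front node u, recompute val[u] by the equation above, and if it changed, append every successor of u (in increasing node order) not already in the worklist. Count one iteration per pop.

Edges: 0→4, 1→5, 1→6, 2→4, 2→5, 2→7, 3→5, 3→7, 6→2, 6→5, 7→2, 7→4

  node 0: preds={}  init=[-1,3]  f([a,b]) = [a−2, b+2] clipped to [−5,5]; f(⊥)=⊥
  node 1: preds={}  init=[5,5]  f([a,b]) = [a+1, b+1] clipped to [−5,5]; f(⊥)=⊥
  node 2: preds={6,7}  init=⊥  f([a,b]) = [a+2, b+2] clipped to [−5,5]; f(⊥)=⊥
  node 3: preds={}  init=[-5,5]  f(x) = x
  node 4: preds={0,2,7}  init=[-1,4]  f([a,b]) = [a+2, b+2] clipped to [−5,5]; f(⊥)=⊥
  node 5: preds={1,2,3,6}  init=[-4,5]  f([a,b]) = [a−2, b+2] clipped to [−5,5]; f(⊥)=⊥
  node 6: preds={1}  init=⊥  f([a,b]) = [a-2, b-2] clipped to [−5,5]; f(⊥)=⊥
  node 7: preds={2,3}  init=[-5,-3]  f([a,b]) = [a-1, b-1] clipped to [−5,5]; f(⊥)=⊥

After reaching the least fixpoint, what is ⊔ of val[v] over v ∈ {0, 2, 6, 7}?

[-5,5]

Worklist (12 pops):
  #1 pop 0: in=⊥ → [-1,3] (no change)
  #2 pop 1: in=⊥ → [5,5] (no change)
  #3 pop 2: in=[-5,-3] → [-3,-1] (was ⊥); enqueue []
  #4 pop 3: in=⊥ → [-5,5] (no change)
  #5 pop 4: in=[-5,3] → [-3,5] (was [-1,4]); enqueue []
  #6 pop 5: in=[-5,5] → [-5,5] (was [-4,5]); enqueue []
  #7 pop 6: in=[5,5] → [3,3] (was ⊥); enqueue [2,5]
  #8 pop 7: in=[-5,5] → [-5,4] (was [-5,-3]); enqueue [4]
  #9 pop 2: in=[-5,4] → [-3,5] (was [-3,-1]); enqueue [7]
  #10 pop 5: in=[-5,5] → [-5,5] (no change)
  #11 pop 4: in=[-5,5] → [-3,5] (no change)
  #12 pop 7: in=[-5,5] → [-5,4] (no change)

Fixpoint:
  val[0] = [-1,3]
  val[1] = [5,5]
  val[2] = [-3,5]
  val[3] = [-5,5]
  val[4] = [-3,5]
  val[5] = [-5,5]
  val[6] = [3,3]
  val[7] = [-5,4]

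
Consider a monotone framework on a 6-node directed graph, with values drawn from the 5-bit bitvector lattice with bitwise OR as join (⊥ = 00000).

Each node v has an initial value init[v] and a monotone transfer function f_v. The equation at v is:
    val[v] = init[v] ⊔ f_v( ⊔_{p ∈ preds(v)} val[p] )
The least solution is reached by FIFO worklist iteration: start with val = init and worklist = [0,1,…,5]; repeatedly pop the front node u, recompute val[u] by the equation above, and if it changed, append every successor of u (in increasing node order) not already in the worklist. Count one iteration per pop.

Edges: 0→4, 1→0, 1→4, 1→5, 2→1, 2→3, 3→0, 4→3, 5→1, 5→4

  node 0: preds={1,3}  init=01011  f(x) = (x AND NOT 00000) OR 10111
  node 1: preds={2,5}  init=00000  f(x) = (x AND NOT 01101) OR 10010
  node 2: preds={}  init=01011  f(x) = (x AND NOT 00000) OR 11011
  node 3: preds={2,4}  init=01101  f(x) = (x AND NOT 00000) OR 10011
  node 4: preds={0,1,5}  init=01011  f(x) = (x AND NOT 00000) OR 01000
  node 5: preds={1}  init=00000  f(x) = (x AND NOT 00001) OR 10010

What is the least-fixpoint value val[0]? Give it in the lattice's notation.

Worklist (10 pops):
  #1 pop 0: in=01101 → 11111 (was 01011); enqueue []
  #2 pop 1: in=01011 → 10010 (was 00000); enqueue [0]
  #3 pop 2: in=00000 → 11011 (was 01011); enqueue [1]
  #4 pop 3: in=11011 → 11111 (was 01101); enqueue []
  #5 pop 4: in=11111 → 11111 (was 01011); enqueue [3]
  #6 pop 5: in=10010 → 10010 (was 00000); enqueue [4]
  #7 pop 0: in=11111 → 11111 (no change)
  #8 pop 1: in=11011 → 10010 (no change)
  #9 pop 3: in=11111 → 11111 (no change)
  #10 pop 4: in=11111 → 11111 (no change)

Fixpoint:
  val[0] = 11111
  val[1] = 10010
  val[2] = 11011
  val[3] = 11111
  val[4] = 11111
  val[5] = 10010

11111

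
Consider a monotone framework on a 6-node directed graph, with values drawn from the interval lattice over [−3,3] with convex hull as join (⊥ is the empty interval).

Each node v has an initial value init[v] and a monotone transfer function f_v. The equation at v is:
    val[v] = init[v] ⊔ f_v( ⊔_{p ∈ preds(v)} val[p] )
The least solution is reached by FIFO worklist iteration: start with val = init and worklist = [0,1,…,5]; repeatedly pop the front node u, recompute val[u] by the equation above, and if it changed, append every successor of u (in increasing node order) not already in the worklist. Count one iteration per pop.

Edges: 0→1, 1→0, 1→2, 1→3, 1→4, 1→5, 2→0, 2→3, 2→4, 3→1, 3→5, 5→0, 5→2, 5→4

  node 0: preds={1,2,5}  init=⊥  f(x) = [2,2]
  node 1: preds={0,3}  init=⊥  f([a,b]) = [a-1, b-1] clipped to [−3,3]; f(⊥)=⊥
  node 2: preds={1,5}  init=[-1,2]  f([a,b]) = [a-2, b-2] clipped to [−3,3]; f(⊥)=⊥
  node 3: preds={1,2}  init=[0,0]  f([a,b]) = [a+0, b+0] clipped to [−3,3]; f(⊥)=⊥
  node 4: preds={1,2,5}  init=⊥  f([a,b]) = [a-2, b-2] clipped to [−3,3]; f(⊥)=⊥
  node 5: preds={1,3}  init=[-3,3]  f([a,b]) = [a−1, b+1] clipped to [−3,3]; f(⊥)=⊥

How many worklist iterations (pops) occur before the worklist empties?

Worklist (13 pops):
  #1 pop 0: in=[-3,3] → [2,2] (was ⊥); enqueue []
  #2 pop 1: in=[0,2] → [-1,1] (was ⊥); enqueue [0]
  #3 pop 2: in=[-3,3] → [-3,2] (was [-1,2]); enqueue []
  #4 pop 3: in=[-3,2] → [-3,2] (was [0,0]); enqueue [1]
  #5 pop 4: in=[-3,3] → [-3,1] (was ⊥); enqueue []
  #6 pop 5: in=[-3,2] → [-3,3] (no change)
  #7 pop 0: in=[-3,3] → [2,2] (no change)
  #8 pop 1: in=[-3,2] → [-3,1] (was [-1,1]); enqueue [0,2,3,4,5]
  #9 pop 0: in=[-3,3] → [2,2] (no change)
  #10 pop 2: in=[-3,3] → [-3,2] (no change)
  #11 pop 3: in=[-3,2] → [-3,2] (no change)
  #12 pop 4: in=[-3,3] → [-3,1] (no change)
  #13 pop 5: in=[-3,2] → [-3,3] (no change)

Fixpoint:
  val[0] = [2,2]
  val[1] = [-3,1]
  val[2] = [-3,2]
  val[3] = [-3,2]
  val[4] = [-3,1]
  val[5] = [-3,3]

13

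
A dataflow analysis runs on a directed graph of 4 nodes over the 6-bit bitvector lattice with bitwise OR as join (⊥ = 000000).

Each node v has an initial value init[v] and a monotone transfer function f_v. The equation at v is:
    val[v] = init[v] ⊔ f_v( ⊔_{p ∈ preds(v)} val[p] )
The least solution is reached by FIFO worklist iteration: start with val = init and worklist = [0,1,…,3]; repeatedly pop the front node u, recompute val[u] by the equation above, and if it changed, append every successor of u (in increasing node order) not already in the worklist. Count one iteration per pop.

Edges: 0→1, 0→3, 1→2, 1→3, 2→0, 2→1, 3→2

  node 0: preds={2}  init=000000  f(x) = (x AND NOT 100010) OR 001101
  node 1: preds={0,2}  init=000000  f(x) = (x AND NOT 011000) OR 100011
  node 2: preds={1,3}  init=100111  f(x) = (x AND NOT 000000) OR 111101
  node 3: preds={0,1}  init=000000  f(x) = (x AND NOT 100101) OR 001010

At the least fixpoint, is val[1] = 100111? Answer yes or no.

Trace (9 dequeues):
  [1] u=0 | in 100111 | out 001101 | prev 000000 | push {}
  [2] u=1 | in 101111 | out 100111 | prev 000000 | push {}
  [3] u=2 | in 100111 | out 111111 | prev 100111 | push {0,1}
  [4] u=3 | in 101111 | out 001010 | prev 000000 | push {2}
  [5] u=0 | in 111111 | out 011101 | prev 001101 | push {3}
  [6] u=1 | in 111111 | out 100111 | ==
  [7] u=2 | in 101111 | out 111111 | ==
  [8] u=3 | in 111111 | out 011010 | prev 001010 | push {2}
  [9] u=2 | in 111111 | out 111111 | ==

Converged values:
  [0] 011101
  [1] 100111
  [2] 111111
  [3] 011010

yes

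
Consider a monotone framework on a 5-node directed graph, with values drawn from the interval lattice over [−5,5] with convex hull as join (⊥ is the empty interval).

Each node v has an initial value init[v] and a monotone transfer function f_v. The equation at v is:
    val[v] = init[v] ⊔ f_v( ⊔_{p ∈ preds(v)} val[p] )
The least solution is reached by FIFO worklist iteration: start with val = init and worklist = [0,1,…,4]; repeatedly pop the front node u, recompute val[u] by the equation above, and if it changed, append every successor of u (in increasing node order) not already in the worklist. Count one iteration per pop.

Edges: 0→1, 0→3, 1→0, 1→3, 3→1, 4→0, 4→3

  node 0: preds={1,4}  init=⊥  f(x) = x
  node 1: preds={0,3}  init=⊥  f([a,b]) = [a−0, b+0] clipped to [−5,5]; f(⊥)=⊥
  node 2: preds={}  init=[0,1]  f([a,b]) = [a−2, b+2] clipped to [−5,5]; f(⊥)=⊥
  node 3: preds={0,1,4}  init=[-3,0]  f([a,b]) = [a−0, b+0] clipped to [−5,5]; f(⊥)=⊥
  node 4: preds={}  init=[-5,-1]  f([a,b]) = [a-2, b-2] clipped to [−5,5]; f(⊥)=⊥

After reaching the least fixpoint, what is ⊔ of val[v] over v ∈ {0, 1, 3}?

[-5,0]

Trace (8 dequeues):
  [1] u=0 | in [-5,-1] | out [-5,-1] | prev ⊥ | push {}
  [2] u=1 | in [-5,0] | out [-5,0] | prev ⊥ | push {0}
  [3] u=2 | in ⊥ | out [0,1] | ==
  [4] u=3 | in [-5,0] | out [-5,0] | prev [-3,0] | push {1}
  [5] u=4 | in ⊥ | out [-5,-1] | ==
  [6] u=0 | in [-5,0] | out [-5,0] | prev [-5,-1] | push {3}
  [7] u=1 | in [-5,0] | out [-5,0] | ==
  [8] u=3 | in [-5,0] | out [-5,0] | ==

Converged values:
  [0] [-5,0]
  [1] [-5,0]
  [2] [0,1]
  [3] [-5,0]
  [4] [-5,-1]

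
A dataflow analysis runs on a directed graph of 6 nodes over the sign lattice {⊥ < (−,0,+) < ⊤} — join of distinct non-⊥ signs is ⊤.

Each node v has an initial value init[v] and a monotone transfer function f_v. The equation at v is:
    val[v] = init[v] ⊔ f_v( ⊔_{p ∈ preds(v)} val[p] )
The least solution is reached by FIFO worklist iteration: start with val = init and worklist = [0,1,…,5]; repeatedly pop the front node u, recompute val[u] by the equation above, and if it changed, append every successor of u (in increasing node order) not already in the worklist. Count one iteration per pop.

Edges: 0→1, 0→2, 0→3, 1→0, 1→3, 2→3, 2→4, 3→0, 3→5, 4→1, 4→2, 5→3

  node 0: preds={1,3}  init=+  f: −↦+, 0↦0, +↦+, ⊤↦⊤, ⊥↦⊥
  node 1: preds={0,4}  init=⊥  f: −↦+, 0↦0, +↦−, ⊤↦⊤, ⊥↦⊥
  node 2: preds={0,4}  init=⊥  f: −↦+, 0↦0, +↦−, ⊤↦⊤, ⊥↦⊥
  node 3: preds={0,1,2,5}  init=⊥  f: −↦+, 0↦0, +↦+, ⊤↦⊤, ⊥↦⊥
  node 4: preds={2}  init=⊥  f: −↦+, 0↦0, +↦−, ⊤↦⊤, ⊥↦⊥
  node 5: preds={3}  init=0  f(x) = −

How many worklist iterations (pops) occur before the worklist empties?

14

Trace (14 dequeues):
  [1] u=0 | in ⊥ | out + | ==
  [2] u=1 | in + | out − | prev ⊥ | push {0}
  [3] u=2 | in + | out − | prev ⊥ | push {}
  [4] u=3 | in ⊤ | out ⊤ | prev ⊥ | push {}
  [5] u=4 | in − | out + | prev ⊥ | push {1,2}
  [6] u=5 | in ⊤ | out ⊤ | prev 0 | push {3}
  [7] u=0 | in ⊤ | out ⊤ | prev + | push {}
  [8] u=1 | in ⊤ | out ⊤ | prev − | push {0}
  [9] u=2 | in ⊤ | out ⊤ | prev − | push {4}
  [10] u=3 | in ⊤ | out ⊤ | ==
  [11] u=0 | in ⊤ | out ⊤ | ==
  [12] u=4 | in ⊤ | out ⊤ | prev + | push {1,2}
  [13] u=1 | in ⊤ | out ⊤ | ==
  [14] u=2 | in ⊤ | out ⊤ | ==

Converged values:
  [0] ⊤
  [1] ⊤
  [2] ⊤
  [3] ⊤
  [4] ⊤
  [5] ⊤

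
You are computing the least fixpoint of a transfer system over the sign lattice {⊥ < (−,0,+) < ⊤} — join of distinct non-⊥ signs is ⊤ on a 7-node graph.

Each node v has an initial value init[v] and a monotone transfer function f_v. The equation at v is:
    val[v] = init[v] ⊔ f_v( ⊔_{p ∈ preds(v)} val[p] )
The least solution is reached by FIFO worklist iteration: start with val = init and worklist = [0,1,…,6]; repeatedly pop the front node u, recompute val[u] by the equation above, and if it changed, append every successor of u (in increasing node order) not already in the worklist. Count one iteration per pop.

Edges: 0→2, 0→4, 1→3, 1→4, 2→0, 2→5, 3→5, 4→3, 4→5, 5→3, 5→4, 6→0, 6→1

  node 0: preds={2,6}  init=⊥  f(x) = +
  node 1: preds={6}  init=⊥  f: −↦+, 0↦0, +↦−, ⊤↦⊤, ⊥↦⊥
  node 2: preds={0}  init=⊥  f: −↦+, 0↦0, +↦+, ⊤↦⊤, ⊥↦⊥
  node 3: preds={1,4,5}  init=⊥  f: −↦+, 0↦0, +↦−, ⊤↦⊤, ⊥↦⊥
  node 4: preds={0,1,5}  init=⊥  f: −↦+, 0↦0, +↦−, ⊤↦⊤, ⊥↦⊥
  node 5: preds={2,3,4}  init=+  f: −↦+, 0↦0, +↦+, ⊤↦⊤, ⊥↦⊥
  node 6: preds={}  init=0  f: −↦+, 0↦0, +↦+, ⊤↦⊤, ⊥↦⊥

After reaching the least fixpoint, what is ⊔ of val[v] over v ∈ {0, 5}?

⊤

Trace (10 dequeues):
  [1] u=0 | in 0 | out + | prev ⊥ | push {}
  [2] u=1 | in 0 | out 0 | prev ⊥ | push {}
  [3] u=2 | in + | out + | prev ⊥ | push {0}
  [4] u=3 | in ⊤ | out ⊤ | prev ⊥ | push {}
  [5] u=4 | in ⊤ | out ⊤ | prev ⊥ | push {3}
  [6] u=5 | in ⊤ | out ⊤ | prev + | push {4}
  [7] u=6 | in ⊥ | out 0 | ==
  [8] u=0 | in ⊤ | out + | ==
  [9] u=3 | in ⊤ | out ⊤ | ==
  [10] u=4 | in ⊤ | out ⊤ | ==

Converged values:
  [0] +
  [1] 0
  [2] +
  [3] ⊤
  [4] ⊤
  [5] ⊤
  [6] 0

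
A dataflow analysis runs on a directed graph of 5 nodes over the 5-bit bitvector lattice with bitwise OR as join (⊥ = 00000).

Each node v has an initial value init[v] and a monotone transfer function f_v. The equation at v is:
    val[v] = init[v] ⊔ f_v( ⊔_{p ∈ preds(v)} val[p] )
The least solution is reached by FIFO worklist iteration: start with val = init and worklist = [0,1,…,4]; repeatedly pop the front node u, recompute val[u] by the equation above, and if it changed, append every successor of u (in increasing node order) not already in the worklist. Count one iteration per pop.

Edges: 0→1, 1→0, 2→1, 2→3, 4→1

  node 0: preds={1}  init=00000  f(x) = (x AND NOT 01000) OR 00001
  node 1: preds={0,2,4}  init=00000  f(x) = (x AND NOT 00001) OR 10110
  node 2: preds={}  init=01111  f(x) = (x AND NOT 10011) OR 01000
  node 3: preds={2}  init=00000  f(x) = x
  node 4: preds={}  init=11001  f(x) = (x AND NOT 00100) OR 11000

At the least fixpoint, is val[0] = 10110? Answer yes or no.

Worklist (7 pops):
  #1 pop 0: in=00000 → 00001 (was 00000); enqueue []
  #2 pop 1: in=11111 → 11110 (was 00000); enqueue [0]
  #3 pop 2: in=00000 → 01111 (no change)
  #4 pop 3: in=01111 → 01111 (was 00000); enqueue []
  #5 pop 4: in=00000 → 11001 (no change)
  #6 pop 0: in=11110 → 10111 (was 00001); enqueue [1]
  #7 pop 1: in=11111 → 11110 (no change)

Fixpoint:
  val[0] = 10111
  val[1] = 11110
  val[2] = 01111
  val[3] = 01111
  val[4] = 11001

no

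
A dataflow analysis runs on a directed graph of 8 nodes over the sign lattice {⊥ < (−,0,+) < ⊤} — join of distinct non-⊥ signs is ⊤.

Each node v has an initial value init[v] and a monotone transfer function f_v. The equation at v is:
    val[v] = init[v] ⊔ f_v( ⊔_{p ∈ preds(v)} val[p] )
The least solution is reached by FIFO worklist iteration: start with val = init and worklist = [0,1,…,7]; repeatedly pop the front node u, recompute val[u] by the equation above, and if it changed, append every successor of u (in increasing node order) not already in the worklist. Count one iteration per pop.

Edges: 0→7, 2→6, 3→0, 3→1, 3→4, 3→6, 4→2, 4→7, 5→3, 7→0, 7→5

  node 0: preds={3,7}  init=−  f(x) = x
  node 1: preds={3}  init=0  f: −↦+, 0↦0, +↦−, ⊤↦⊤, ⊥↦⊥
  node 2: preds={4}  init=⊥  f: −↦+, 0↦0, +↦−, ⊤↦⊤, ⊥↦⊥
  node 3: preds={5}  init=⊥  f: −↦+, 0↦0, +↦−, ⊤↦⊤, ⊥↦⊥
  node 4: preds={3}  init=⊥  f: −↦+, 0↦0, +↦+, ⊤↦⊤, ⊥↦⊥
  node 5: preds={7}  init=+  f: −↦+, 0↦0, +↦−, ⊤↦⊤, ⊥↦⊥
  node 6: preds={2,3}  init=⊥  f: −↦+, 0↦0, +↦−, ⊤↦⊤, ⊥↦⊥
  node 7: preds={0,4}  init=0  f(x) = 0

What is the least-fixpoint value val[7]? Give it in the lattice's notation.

Trace (19 dequeues):
  [1] u=0 | in 0 | out ⊤ | prev − | push {}
  [2] u=1 | in ⊥ | out 0 | ==
  [3] u=2 | in ⊥ | out ⊥ | ==
  [4] u=3 | in + | out − | prev ⊥ | push {0,1}
  [5] u=4 | in − | out + | prev ⊥ | push {2}
  [6] u=5 | in 0 | out ⊤ | prev + | push {3}
  [7] u=6 | in − | out + | prev ⊥ | push {}
  [8] u=7 | in ⊤ | out 0 | ==
  [9] u=0 | in ⊤ | out ⊤ | ==
  [10] u=1 | in − | out ⊤ | prev 0 | push {}
  [11] u=2 | in + | out − | prev ⊥ | push {6}
  [12] u=3 | in ⊤ | out ⊤ | prev − | push {0,1,4}
  [13] u=6 | in ⊤ | out ⊤ | prev + | push {}
  [14] u=0 | in ⊤ | out ⊤ | ==
  [15] u=1 | in ⊤ | out ⊤ | ==
  [16] u=4 | in ⊤ | out ⊤ | prev + | push {2,7}
  [17] u=2 | in ⊤ | out ⊤ | prev − | push {6}
  [18] u=7 | in ⊤ | out 0 | ==
  [19] u=6 | in ⊤ | out ⊤ | ==

Converged values:
  [0] ⊤
  [1] ⊤
  [2] ⊤
  [3] ⊤
  [4] ⊤
  [5] ⊤
  [6] ⊤
  [7] 0

0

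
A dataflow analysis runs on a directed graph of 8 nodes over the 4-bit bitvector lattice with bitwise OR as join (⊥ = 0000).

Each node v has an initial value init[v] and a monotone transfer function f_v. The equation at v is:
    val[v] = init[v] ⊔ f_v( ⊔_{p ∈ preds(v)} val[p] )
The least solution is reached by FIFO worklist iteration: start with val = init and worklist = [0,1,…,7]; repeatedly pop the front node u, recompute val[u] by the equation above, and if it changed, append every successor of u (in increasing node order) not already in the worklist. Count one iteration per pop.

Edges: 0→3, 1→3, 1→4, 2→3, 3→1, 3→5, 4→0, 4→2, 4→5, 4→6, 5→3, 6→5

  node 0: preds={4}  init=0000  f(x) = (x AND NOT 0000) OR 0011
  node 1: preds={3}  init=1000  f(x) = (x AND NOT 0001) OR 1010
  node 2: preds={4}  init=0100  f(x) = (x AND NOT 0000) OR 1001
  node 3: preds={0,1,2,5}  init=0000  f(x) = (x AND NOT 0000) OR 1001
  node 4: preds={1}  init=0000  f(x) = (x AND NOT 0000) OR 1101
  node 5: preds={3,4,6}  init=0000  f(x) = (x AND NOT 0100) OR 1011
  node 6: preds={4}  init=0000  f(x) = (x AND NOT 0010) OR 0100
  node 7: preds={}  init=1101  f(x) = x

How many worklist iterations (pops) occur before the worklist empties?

14

Iteration log — 14 steps:
  step 1. node 0  ⊔preds=0000  new=0011  old=0000  +wl: 
  step 2. node 1  ⊔preds=0000  new=1010  old=1000  +wl: 
  step 3. node 2  ⊔preds=0000  new=1101  old=0100  +wl: 
  step 4. node 3  ⊔preds=1111  new=1111  old=0000  +wl: 1
  step 5. node 4  ⊔preds=1010  new=1111  old=0000  +wl: 0,2
  step 6. node 5  ⊔preds=1111  new=1011  old=0000  +wl: 3
  step 7. node 6  ⊔preds=1111  new=1101  old=0000  +wl: 5
  step 8. node 7  ⊔preds=0000  new=1101  stable
  step 9. node 1  ⊔preds=1111  new=1110  old=1010  +wl: 4
  step 10. node 0  ⊔preds=1111  new=1111  old=0011  +wl: 
  step 11. node 2  ⊔preds=1111  new=1111  old=1101  +wl: 
  step 12. node 3  ⊔preds=1111  new=1111  stable
  step 13. node 5  ⊔preds=1111  new=1011  stable
  step 14. node 4  ⊔preds=1110  new=1111  stable

Least fixpoint reached:
  node 0: 1111
  node 1: 1110
  node 2: 1111
  node 3: 1111
  node 4: 1111
  node 5: 1011
  node 6: 1101
  node 7: 1101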